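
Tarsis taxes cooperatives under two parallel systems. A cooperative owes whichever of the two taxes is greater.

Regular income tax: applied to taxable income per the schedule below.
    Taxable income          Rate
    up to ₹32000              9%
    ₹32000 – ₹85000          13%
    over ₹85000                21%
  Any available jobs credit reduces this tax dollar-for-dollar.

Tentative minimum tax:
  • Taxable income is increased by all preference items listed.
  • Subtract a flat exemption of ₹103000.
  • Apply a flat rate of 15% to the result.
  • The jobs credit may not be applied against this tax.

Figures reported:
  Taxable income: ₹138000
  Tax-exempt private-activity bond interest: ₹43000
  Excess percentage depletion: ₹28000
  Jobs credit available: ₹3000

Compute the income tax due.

Regular income tax:
  ₹32000 × 9% = ₹2880
  ₹53000 × 13% = ₹6890
  ₹53000 × 21% = ₹11130
  → ₹20900
  Less jobs credit ₹3000 → ₹17900

Tentative minimum tax:
  Adjusted income: ₹138000 + ₹43000 + ₹28000 = ₹209000
  Less exemption ₹103000 → base ₹106000
  ₹106000 × 15% = ₹15900

₹17900 > ₹15900, so the regular income tax governs.

₹17900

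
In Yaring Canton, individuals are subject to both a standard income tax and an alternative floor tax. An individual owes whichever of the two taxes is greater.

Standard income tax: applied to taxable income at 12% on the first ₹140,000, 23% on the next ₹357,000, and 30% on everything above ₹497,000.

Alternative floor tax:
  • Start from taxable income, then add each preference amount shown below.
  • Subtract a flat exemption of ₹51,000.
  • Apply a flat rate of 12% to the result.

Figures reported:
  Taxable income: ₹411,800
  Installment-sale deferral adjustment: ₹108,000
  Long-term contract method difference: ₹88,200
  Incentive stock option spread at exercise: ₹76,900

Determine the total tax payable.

₹79,314

Alternative floor tax:
  Adjusted income: ₹411,800 + ₹108,000 + ₹88,200 + ₹76,900 = ₹684,900
  Less exemption ₹51,000 → base ₹633,900
  ₹633,900 × 12% = ₹76,068

Standard income tax:
  ₹140,000 × 12% = ₹16,800
  ₹271,800 × 23% = ₹62,514
  → ₹79,314

₹79,314 > ₹76,068, so the standard income tax governs.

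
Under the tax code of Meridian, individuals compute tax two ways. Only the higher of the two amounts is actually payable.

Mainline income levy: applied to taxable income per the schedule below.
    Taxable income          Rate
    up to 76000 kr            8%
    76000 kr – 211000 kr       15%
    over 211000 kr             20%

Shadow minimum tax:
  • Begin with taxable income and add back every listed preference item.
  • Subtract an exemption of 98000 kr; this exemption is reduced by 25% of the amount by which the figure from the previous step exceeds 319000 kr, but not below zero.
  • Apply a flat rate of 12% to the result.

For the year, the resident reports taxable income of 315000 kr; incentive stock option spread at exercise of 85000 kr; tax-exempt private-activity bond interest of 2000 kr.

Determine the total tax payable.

Mainline income levy:
  76000 kr × 8% = 6080 kr
  135000 kr × 15% = 20250 kr
  104000 kr × 20% = 20800 kr
  → 47130 kr

Shadow minimum tax:
  Adjusted income: 315000 kr + 85000 kr + 2000 kr = 402000 kr
  Exemption: 98000 kr − 25% × (402000 kr − 319000 kr) = 98000 kr − 20750 kr = 77250 kr
  Base: 402000 kr − 77250 kr = 324750 kr
  324750 kr × 12% = 38970 kr

47130 kr > 38970 kr, so the mainline income levy governs.

47130 kr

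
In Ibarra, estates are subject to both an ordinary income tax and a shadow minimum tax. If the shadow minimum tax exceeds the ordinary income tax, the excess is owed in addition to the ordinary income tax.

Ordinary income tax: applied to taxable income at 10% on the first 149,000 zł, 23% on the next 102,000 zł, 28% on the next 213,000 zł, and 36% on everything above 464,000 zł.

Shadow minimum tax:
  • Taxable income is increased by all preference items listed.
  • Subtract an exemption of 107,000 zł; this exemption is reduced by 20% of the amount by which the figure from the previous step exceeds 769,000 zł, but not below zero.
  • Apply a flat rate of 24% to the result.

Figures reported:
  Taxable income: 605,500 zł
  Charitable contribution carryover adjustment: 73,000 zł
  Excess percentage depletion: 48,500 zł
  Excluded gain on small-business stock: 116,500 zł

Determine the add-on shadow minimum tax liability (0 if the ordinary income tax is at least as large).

31,396 zł

Shadow minimum tax:
  Adjusted income: 605,500 zł + 73,000 zł + 48,500 zł + 116,500 zł = 843,500 zł
  Exemption: 107,000 zł − 20% × (843,500 zł − 769,000 zł) = 107,000 zł − 14,900 zł = 92,100 zł
  Base: 843,500 zł − 92,100 zł = 751,400 zł
  751,400 zł × 24% = 180,336 zł

Ordinary income tax:
  149,000 zł × 10% = 14,900 zł
  102,000 zł × 23% = 23,460 zł
  213,000 zł × 28% = 59,640 zł
  141,500 zł × 36% = 50,940 zł
  → 148,940 zł

Excess of shadow minimum tax over ordinary income tax: 180,336 zł − 148,940 zł = 31,396 zł.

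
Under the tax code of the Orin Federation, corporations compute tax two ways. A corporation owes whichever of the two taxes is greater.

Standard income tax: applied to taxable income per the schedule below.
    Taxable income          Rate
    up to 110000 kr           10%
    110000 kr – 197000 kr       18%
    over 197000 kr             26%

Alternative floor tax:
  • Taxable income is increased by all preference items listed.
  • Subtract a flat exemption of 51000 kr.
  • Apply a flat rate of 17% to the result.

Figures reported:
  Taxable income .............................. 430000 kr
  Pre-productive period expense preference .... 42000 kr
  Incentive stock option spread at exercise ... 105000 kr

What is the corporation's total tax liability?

89420 kr

Alternative floor tax:
  Adjusted income: 430000 kr + 42000 kr + 105000 kr = 577000 kr
  Less exemption 51000 kr → base 526000 kr
  526000 kr × 17% = 89420 kr

Standard income tax:
  110000 kr × 10% = 11000 kr
  87000 kr × 18% = 15660 kr
  233000 kr × 26% = 60580 kr
  → 87240 kr

89420 kr > 87240 kr, so the alternative floor tax is the binding amount.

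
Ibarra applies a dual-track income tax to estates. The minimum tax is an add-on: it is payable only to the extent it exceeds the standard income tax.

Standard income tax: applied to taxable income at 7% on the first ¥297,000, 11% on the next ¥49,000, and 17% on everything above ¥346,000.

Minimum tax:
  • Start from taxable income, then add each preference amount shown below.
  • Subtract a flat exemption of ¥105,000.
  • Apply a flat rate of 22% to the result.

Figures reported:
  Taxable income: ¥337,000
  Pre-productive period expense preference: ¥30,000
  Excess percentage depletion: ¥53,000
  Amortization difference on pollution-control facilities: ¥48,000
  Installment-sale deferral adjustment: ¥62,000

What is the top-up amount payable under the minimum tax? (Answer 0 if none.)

Minimum tax:
  Adjusted income: ¥337,000 + ¥30,000 + ¥53,000 + ¥48,000 + ¥62,000 = ¥530,000
  Less exemption ¥105,000 → base ¥425,000
  ¥425,000 × 22% = ¥93,500

Standard income tax:
  ¥297,000 × 7% = ¥20,790
  ¥40,000 × 11% = ¥4,400
  → ¥25,190

Excess of minimum tax over standard income tax: ¥93,500 − ¥25,190 = ¥68,310.

¥68,310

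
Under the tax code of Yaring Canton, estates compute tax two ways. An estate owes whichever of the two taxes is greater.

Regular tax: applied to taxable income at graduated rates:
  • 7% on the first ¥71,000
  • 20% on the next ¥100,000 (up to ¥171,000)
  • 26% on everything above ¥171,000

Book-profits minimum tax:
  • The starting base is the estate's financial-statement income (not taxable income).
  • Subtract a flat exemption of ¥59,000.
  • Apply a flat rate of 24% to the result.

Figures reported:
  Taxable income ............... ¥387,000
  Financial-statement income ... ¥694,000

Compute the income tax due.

Book-profits minimum tax:
  Base (financial-statement income): ¥694,000
  Less exemption ¥59,000 → base ¥635,000
  ¥635,000 × 24% = ¥152,400

Regular tax:
  ¥71,000 × 7% = ¥4,970
  ¥100,000 × 20% = ¥20,000
  ¥216,000 × 26% = ¥56,160
  → ¥81,130

¥152,400 > ¥81,130, so the book-profits minimum tax is the binding amount.

¥152,400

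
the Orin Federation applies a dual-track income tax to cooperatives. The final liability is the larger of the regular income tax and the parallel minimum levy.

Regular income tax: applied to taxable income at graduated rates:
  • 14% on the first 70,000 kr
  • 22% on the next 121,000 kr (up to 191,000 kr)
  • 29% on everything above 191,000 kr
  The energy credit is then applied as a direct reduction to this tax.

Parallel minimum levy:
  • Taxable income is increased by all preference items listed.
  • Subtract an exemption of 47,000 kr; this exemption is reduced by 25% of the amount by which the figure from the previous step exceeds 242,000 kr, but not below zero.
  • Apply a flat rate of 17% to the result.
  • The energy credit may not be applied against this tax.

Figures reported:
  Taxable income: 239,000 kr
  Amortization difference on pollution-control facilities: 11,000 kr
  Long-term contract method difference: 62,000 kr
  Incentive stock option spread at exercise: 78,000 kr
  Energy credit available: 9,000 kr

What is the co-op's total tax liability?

Parallel minimum levy:
  Adjusted income: 239,000 kr + 11,000 kr + 62,000 kr + 78,000 kr = 390,000 kr
  Exemption: 47,000 kr − 25% × (390,000 kr − 242,000 kr) = 47,000 kr − 37,000 kr = 10,000 kr
  Base: 390,000 kr − 10,000 kr = 380,000 kr
  380,000 kr × 17% = 64,600 kr

Regular income tax:
  70,000 kr × 14% = 9,800 kr
  121,000 kr × 22% = 26,620 kr
  48,000 kr × 29% = 13,920 kr
  → 50,340 kr
  Less energy credit 9,000 kr → 41,340 kr

64,600 kr > 41,340 kr, so the parallel minimum levy is the binding amount.

64,600 kr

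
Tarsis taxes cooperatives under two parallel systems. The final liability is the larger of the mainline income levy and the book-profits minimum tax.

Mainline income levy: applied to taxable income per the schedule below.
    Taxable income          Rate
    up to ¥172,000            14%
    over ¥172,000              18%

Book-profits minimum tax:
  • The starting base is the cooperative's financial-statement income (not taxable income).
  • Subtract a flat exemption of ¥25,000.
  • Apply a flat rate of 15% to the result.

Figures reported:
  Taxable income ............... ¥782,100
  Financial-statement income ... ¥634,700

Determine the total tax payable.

Book-profits minimum tax:
  Base (financial-statement income): ¥634,700
  Less exemption ¥25,000 → base ¥609,700
  ¥609,700 × 15% = ¥91,455

Mainline income levy:
  ¥172,000 × 14% = ¥24,080
  ¥610,100 × 18% = ¥109,818
  → ¥133,898

¥133,898 > ¥91,455, so the mainline income levy governs.

¥133,898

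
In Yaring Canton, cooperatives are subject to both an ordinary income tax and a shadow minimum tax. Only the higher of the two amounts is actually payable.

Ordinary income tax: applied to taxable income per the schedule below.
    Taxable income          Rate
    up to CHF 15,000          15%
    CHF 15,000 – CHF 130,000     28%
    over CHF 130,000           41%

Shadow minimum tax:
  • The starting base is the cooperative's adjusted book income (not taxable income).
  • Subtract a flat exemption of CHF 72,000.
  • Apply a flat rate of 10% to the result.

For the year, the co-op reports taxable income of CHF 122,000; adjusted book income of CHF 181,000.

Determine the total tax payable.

Ordinary income tax:
  CHF 15,000 × 15% = CHF 2,250
  CHF 107,000 × 28% = CHF 29,960
  → CHF 32,210

Shadow minimum tax:
  Base (adjusted book income): CHF 181,000
  Less exemption CHF 72,000 → base CHF 109,000
  CHF 109,000 × 10% = CHF 10,900

CHF 32,210 > CHF 10,900, so the ordinary income tax governs.

CHF 32,210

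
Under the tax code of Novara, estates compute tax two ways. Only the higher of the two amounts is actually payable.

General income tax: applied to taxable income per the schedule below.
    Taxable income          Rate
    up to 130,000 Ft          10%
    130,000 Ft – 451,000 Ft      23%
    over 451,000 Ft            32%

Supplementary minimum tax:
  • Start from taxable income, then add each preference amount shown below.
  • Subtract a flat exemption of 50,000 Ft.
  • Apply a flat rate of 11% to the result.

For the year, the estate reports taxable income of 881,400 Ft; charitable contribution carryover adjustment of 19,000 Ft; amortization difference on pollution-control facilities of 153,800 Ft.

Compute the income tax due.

Supplementary minimum tax:
  Adjusted income: 881,400 Ft + 19,000 Ft + 153,800 Ft = 1,054,200 Ft
  Less exemption 50,000 Ft → base 1,004,200 Ft
  1,004,200 Ft × 11% = 110,462 Ft

General income tax:
  130,000 Ft × 10% = 13,000 Ft
  321,000 Ft × 23% = 73,830 Ft
  430,400 Ft × 32% = 137,728 Ft
  → 224,558 Ft

224,558 Ft > 110,462 Ft, so the general income tax governs.

224,558 Ft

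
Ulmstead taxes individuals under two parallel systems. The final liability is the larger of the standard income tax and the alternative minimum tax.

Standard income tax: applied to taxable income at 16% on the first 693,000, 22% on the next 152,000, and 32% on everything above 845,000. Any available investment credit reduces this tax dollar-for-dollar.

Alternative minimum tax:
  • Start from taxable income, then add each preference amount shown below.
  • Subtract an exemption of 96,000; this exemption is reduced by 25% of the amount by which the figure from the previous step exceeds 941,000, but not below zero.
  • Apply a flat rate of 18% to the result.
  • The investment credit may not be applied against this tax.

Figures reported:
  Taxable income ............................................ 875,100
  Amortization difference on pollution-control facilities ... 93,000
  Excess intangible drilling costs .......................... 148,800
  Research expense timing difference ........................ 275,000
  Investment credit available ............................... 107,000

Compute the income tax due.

Standard income tax:
  693,000 × 16% = 110,880
  152,000 × 22% = 33,440
  30,100 × 32% = 9,632
  → 153,952
  Less investment credit 107,000 → 46,952

Alternative minimum tax:
  Adjusted income: 875,100 + 93,000 + 148,800 + 275,000 = 1,391,900
  Exemption: 25% × (1,391,900 − 941,000) = 112,725 ≥ 96,000, so the exemption is fully phased out
  Base: 1,391,900 − 0 = 1,391,900
  1,391,900 × 18% = 250,542

250,542 > 46,952, so the alternative minimum tax is the binding amount.

250,542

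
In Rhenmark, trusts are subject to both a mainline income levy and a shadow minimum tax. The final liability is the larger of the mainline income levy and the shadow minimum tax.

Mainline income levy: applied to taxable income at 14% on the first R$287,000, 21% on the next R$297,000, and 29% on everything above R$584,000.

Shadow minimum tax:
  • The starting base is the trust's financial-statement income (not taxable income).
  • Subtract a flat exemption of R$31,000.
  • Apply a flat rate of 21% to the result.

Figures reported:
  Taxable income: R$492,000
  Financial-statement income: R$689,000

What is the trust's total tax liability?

Shadow minimum tax:
  Base (financial-statement income): R$689,000
  Less exemption R$31,000 → base R$658,000
  R$658,000 × 21% = R$138,180

Mainline income levy:
  R$287,000 × 14% = R$40,180
  R$205,000 × 21% = R$43,050
  → R$83,230

R$138,180 > R$83,230, so the shadow minimum tax is the binding amount.

R$138,180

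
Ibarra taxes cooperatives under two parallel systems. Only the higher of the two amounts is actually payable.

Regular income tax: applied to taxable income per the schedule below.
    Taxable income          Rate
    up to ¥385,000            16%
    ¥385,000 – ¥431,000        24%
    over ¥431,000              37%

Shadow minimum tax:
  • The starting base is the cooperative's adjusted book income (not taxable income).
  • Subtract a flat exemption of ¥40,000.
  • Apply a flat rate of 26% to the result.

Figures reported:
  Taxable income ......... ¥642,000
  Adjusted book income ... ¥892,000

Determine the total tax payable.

¥221,520

Shadow minimum tax:
  Base (adjusted book income): ¥892,000
  Less exemption ¥40,000 → base ¥852,000
  ¥852,000 × 26% = ¥221,520

Regular income tax:
  ¥385,000 × 16% = ¥61,600
  ¥46,000 × 24% = ¥11,040
  ¥211,000 × 37% = ¥78,070
  → ¥150,710

¥221,520 > ¥150,710, so the shadow minimum tax is the binding amount.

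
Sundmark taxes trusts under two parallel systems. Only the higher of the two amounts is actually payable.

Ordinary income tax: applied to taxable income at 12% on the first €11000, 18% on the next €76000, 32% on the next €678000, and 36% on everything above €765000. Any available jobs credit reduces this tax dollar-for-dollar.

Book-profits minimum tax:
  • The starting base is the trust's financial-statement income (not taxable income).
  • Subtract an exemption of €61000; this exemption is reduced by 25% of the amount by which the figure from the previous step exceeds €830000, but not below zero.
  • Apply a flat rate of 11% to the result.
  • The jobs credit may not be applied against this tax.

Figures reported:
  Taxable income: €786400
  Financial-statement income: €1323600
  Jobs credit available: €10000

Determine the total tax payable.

€229664

Book-profits minimum tax:
  Base (financial-statement income): €1323600
  Exemption: 25% × (€1323600 − €830000) = €123400 ≥ €61000, so the exemption is fully phased out
  Base: €1323600 − €0 = €1323600
  €1323600 × 11% = €145596

Ordinary income tax:
  €11000 × 12% = €1320
  €76000 × 18% = €13680
  €678000 × 32% = €216960
  €21400 × 36% = €7704
  → €239664
  Less jobs credit €10000 → €229664

€229664 > €145596, so the ordinary income tax governs.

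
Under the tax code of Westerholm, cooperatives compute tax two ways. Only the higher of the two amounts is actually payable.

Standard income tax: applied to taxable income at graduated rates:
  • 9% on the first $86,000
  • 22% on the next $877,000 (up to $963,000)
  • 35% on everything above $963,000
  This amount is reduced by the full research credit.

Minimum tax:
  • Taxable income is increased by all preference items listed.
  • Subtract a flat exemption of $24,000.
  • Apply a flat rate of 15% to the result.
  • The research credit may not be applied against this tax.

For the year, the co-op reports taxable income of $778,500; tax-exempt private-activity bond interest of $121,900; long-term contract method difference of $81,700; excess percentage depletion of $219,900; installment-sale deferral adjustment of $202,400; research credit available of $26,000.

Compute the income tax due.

Minimum tax:
  Adjusted income: $778,500 + $121,900 + $81,700 + $219,900 + $202,400 = $1,404,400
  Less exemption $24,000 → base $1,380,400
  $1,380,400 × 15% = $207,060

Standard income tax:
  $86,000 × 9% = $7,740
  $692,500 × 22% = $152,350
  → $160,090
  Less research credit $26,000 → $134,090

$207,060 > $134,090, so the minimum tax is the binding amount.

$207,060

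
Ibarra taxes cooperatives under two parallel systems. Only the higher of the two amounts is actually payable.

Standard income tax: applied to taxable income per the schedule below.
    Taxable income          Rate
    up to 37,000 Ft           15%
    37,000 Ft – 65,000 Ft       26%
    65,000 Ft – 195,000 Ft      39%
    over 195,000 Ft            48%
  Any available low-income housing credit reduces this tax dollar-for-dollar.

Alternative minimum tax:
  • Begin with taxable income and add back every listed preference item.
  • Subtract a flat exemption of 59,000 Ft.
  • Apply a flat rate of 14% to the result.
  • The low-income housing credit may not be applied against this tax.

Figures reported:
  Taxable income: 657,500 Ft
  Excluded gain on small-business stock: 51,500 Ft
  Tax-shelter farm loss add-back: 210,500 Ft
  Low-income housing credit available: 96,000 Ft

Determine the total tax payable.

189,530 Ft

Alternative minimum tax:
  Adjusted income: 657,500 Ft + 51,500 Ft + 210,500 Ft = 919,500 Ft
  Less exemption 59,000 Ft → base 860,500 Ft
  860,500 Ft × 14% = 120,470 Ft

Standard income tax:
  37,000 Ft × 15% = 5,550 Ft
  28,000 Ft × 26% = 7,280 Ft
  130,000 Ft × 39% = 50,700 Ft
  462,500 Ft × 48% = 222,000 Ft
  → 285,530 Ft
  Less low-income housing credit 96,000 Ft → 189,530 Ft

189,530 Ft > 120,470 Ft, so the standard income tax governs.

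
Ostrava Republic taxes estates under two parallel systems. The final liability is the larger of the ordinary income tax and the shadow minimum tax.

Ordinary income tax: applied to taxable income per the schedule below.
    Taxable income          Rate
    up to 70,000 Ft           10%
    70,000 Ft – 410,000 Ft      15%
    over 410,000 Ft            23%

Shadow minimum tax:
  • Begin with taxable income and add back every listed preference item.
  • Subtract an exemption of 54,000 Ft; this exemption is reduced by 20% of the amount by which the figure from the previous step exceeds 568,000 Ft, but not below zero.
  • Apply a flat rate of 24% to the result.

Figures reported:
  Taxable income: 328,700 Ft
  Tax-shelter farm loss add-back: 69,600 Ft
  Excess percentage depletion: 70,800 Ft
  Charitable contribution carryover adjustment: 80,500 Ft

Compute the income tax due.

118,944 Ft

Ordinary income tax:
  70,000 Ft × 10% = 7,000 Ft
  258,700 Ft × 15% = 38,805 Ft
  → 45,805 Ft

Shadow minimum tax:
  Adjusted income: 328,700 Ft + 69,600 Ft + 70,800 Ft + 80,500 Ft = 549,600 Ft
  Exemption: 549,600 Ft ≤ 568,000 Ft, so full 54,000 Ft applies
  Base: 549,600 Ft − 54,000 Ft = 495,600 Ft
  495,600 Ft × 24% = 118,944 Ft

118,944 Ft > 45,805 Ft, so the shadow minimum tax is the binding amount.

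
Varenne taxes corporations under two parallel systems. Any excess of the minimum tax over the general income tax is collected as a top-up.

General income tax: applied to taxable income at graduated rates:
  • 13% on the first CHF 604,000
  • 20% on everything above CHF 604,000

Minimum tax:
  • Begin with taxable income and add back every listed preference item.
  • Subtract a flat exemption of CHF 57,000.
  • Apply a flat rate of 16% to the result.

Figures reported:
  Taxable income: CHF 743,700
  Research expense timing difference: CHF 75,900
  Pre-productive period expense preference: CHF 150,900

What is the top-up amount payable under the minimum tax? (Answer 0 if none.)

CHF 39,700

Minimum tax:
  Adjusted income: CHF 743,700 + CHF 75,900 + CHF 150,900 = CHF 970,500
  Less exemption CHF 57,000 → base CHF 913,500
  CHF 913,500 × 16% = CHF 146,160

General income tax:
  CHF 604,000 × 13% = CHF 78,520
  CHF 139,700 × 20% = CHF 27,940
  → CHF 106,460

Excess of minimum tax over general income tax: CHF 146,160 − CHF 106,460 = CHF 39,700.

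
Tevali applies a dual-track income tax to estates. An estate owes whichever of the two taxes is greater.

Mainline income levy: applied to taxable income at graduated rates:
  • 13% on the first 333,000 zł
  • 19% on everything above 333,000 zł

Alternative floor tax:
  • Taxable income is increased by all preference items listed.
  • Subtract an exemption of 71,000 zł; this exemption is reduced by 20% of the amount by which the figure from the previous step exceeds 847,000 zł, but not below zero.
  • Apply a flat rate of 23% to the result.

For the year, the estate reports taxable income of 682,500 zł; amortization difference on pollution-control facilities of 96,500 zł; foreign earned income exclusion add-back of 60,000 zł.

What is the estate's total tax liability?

176,640 zł

Alternative floor tax:
  Adjusted income: 682,500 zł + 96,500 zł + 60,000 zł = 839,000 zł
  Exemption: 839,000 zł ≤ 847,000 zł, so full 71,000 zł applies
  Base: 839,000 zł − 71,000 zł = 768,000 zł
  768,000 zł × 23% = 176,640 zł

Mainline income levy:
  333,000 zł × 13% = 43,290 zł
  349,500 zł × 19% = 66,405 zł
  → 109,695 zł

176,640 zł > 109,695 zł, so the alternative floor tax is the binding amount.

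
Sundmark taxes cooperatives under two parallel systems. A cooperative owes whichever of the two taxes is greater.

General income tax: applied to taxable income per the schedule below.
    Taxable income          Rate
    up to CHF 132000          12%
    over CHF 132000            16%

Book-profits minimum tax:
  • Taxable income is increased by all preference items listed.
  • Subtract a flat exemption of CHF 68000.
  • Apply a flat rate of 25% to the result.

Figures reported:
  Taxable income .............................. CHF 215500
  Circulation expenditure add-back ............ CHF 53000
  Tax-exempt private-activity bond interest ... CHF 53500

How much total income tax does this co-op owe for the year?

CHF 63500

General income tax:
  CHF 132000 × 12% = CHF 15840
  CHF 83500 × 16% = CHF 13360
  → CHF 29200

Book-profits minimum tax:
  Adjusted income: CHF 215500 + CHF 53000 + CHF 53500 = CHF 322000
  Less exemption CHF 68000 → base CHF 254000
  CHF 254000 × 25% = CHF 63500

CHF 63500 > CHF 29200, so the book-profits minimum tax is the binding amount.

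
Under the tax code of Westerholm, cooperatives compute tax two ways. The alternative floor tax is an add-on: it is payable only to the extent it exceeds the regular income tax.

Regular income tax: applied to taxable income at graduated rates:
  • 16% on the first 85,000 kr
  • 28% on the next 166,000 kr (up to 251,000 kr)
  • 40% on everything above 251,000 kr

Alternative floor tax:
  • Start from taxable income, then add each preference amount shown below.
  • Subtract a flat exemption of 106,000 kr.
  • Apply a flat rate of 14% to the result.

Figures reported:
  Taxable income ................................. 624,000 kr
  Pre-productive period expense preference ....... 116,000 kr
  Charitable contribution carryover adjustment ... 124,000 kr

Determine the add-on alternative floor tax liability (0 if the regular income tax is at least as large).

0 kr

Alternative floor tax:
  Adjusted income: 624,000 kr + 116,000 kr + 124,000 kr = 864,000 kr
  Less exemption 106,000 kr → base 758,000 kr
  758,000 kr × 14% = 106,120 kr

Regular income tax:
  85,000 kr × 16% = 13,600 kr
  166,000 kr × 28% = 46,480 kr
  373,000 kr × 40% = 149,200 kr
  → 209,280 kr

106,120 kr ≤ 209,280 kr, so no add-on is due.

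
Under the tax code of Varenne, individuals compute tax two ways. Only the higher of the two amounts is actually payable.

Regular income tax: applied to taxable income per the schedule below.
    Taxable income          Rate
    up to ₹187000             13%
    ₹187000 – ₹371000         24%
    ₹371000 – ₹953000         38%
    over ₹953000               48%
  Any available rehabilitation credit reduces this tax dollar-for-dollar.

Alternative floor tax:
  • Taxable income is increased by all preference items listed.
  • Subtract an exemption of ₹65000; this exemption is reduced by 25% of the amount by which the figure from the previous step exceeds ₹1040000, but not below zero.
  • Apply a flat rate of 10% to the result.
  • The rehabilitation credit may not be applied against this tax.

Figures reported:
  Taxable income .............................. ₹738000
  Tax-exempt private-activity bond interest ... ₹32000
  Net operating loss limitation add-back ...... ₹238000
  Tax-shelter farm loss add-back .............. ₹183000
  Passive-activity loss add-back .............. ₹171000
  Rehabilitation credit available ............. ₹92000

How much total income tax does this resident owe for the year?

₹136200

Regular income tax:
  ₹187000 × 13% = ₹24310
  ₹184000 × 24% = ₹44160
  ₹367000 × 38% = ₹139460
  → ₹207930
  Less rehabilitation credit ₹92000 → ₹115930

Alternative floor tax:
  Adjusted income: ₹738000 + ₹32000 + ₹238000 + ₹183000 + ₹171000 = ₹1362000
  Exemption: 25% × (₹1362000 − ₹1040000) = ₹80500 ≥ ₹65000, so the exemption is fully phased out
  Base: ₹1362000 − ₹0 = ₹1362000
  ₹1362000 × 10% = ₹136200

₹136200 > ₹115930, so the alternative floor tax is the binding amount.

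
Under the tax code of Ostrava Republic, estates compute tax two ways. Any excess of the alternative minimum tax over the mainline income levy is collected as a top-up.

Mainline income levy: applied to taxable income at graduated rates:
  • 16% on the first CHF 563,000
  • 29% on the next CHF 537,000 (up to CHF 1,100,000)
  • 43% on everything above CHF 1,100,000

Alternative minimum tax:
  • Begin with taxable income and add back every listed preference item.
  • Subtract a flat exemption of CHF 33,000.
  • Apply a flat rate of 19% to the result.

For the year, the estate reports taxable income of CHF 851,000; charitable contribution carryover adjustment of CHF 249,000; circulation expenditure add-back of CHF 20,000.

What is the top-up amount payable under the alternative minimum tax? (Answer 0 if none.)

Alternative minimum tax:
  Adjusted income: CHF 851,000 + CHF 249,000 + CHF 20,000 = CHF 1,120,000
  Less exemption CHF 33,000 → base CHF 1,087,000
  CHF 1,087,000 × 19% = CHF 206,530

Mainline income levy:
  CHF 563,000 × 16% = CHF 90,080
  CHF 288,000 × 29% = CHF 83,520
  → CHF 173,600

Excess of alternative minimum tax over mainline income levy: CHF 206,530 − CHF 173,600 = CHF 32,930.

CHF 32,930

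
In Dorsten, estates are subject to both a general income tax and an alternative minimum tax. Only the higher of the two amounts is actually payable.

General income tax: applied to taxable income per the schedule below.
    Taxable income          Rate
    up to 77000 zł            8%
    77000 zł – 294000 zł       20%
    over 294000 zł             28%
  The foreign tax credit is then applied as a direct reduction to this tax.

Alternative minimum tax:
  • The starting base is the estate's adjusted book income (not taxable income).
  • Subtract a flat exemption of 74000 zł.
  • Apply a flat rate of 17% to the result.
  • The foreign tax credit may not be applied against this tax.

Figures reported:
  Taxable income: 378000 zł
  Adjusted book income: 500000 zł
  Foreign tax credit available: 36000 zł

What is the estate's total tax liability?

General income tax:
  77000 zł × 8% = 6160 zł
  217000 zł × 20% = 43400 zł
  84000 zł × 28% = 23520 zł
  → 73080 zł
  Less foreign tax credit 36000 zł → 37080 zł

Alternative minimum tax:
  Base (adjusted book income): 500000 zł
  Less exemption 74000 zł → base 426000 zł
  426000 zł × 17% = 72420 zł

72420 zł > 37080 zł, so the alternative minimum tax is the binding amount.

72420 zł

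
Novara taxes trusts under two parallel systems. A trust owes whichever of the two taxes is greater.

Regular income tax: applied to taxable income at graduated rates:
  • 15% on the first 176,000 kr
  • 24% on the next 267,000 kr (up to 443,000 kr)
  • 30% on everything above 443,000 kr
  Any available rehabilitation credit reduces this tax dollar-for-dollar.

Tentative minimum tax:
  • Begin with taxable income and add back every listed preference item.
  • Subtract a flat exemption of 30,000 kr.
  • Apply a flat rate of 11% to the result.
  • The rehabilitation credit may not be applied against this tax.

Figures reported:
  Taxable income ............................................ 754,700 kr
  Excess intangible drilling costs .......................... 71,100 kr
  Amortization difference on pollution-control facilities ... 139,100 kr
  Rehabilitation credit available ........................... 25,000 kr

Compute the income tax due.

Tentative minimum tax:
  Adjusted income: 754,700 kr + 71,100 kr + 139,100 kr = 964,900 kr
  Less exemption 30,000 kr → base 934,900 kr
  934,900 kr × 11% = 102,839 kr

Regular income tax:
  176,000 kr × 15% = 26,400 kr
  267,000 kr × 24% = 64,080 kr
  311,700 kr × 30% = 93,510 kr
  → 183,990 kr
  Less rehabilitation credit 25,000 kr → 158,990 kr

158,990 kr > 102,839 kr, so the regular income tax governs.

158,990 kr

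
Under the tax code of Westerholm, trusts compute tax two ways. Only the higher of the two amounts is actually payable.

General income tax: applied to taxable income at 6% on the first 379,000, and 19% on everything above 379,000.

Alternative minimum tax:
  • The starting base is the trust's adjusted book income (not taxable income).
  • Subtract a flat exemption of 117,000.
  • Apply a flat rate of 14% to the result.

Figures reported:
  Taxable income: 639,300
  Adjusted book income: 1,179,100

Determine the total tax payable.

Alternative minimum tax:
  Base (adjusted book income): 1,179,100
  Less exemption 117,000 → base 1,062,100
  1,062,100 × 14% = 148,694

General income tax:
  379,000 × 6% = 22,740
  260,300 × 19% = 49,457
  → 72,197

148,694 > 72,197, so the alternative minimum tax is the binding amount.

148,694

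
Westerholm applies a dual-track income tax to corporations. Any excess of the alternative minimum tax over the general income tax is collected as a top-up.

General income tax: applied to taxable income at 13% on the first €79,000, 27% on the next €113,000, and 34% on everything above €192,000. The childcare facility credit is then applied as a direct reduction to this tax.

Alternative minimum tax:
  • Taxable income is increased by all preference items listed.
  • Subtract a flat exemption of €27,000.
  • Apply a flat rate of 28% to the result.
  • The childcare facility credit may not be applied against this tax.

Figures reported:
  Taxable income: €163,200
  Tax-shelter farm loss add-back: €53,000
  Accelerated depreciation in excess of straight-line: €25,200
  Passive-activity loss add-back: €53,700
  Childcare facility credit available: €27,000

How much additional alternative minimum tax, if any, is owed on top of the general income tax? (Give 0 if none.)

General income tax:
  €79,000 × 13% = €10,270
  €84,200 × 27% = €22,734
  → €33,004
  Less childcare facility credit €27,000 → €6,004

Alternative minimum tax:
  Adjusted income: €163,200 + €53,000 + €25,200 + €53,700 = €295,100
  Less exemption €27,000 → base €268,100
  €268,100 × 28% = €75,068

Excess of alternative minimum tax over general income tax: €75,068 − €6,004 = €69,064.

€69,064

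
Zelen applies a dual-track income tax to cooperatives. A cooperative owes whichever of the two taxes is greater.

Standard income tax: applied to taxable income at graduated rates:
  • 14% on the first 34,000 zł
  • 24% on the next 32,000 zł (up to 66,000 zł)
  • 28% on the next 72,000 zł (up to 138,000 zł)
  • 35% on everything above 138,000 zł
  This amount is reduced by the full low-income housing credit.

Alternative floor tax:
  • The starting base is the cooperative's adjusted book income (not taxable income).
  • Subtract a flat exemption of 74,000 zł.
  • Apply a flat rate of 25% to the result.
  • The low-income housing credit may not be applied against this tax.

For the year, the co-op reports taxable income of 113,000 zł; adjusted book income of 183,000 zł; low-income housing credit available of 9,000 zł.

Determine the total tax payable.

Standard income tax:
  34,000 zł × 14% = 4,760 zł
  32,000 zł × 24% = 7,680 zł
  47,000 zł × 28% = 13,160 zł
  → 25,600 zł
  Less low-income housing credit 9,000 zł → 16,600 zł

Alternative floor tax:
  Base (adjusted book income): 183,000 zł
  Less exemption 74,000 zł → base 109,000 zł
  109,000 zł × 25% = 27,250 zł

27,250 zł > 16,600 zł, so the alternative floor tax is the binding amount.

27,250 zł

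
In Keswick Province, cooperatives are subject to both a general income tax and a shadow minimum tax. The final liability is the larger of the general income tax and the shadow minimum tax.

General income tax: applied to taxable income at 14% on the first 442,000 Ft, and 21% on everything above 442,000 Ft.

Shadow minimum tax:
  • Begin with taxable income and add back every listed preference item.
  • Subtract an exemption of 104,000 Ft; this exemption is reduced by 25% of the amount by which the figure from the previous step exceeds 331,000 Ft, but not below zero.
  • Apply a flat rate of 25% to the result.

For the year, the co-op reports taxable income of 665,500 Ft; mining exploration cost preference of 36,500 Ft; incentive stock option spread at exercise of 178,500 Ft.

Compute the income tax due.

220,125 Ft

Shadow minimum tax:
  Adjusted income: 665,500 Ft + 36,500 Ft + 178,500 Ft = 880,500 Ft
  Exemption: 25% × (880,500 Ft − 331,000 Ft) = 137,375 Ft ≥ 104,000 Ft, so the exemption is fully phased out
  Base: 880,500 Ft − 0 Ft = 880,500 Ft
  880,500 Ft × 25% = 220,125 Ft

General income tax:
  442,000 Ft × 14% = 61,880 Ft
  223,500 Ft × 21% = 46,935 Ft
  → 108,815 Ft

220,125 Ft > 108,815 Ft, so the shadow minimum tax is the binding amount.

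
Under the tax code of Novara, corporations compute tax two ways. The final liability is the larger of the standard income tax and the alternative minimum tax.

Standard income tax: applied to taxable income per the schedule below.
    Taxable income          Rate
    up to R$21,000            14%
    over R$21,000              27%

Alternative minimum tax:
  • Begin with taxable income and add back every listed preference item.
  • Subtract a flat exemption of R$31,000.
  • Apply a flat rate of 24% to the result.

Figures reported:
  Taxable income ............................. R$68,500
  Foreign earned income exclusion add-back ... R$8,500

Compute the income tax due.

Alternative minimum tax:
  Adjusted income: R$68,500 + R$8,500 = R$77,000
  Less exemption R$31,000 → base R$46,000
  R$46,000 × 24% = R$11,040

Standard income tax:
  R$21,000 × 14% = R$2,940
  R$47,500 × 27% = R$12,825
  → R$15,765

R$15,765 > R$11,040, so the standard income tax governs.

R$15,765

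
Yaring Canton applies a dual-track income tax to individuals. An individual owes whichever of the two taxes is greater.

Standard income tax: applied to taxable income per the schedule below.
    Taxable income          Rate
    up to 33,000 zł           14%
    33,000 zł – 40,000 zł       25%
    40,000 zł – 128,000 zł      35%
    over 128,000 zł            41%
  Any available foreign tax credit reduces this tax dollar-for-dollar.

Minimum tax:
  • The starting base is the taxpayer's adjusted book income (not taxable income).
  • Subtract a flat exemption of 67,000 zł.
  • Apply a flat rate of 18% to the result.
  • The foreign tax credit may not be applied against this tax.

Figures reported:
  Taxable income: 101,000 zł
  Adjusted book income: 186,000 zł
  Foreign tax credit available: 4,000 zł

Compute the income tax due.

23,720 zł

Minimum tax:
  Base (adjusted book income): 186,000 zł
  Less exemption 67,000 zł → base 119,000 zł
  119,000 zł × 18% = 21,420 zł

Standard income tax:
  33,000 zł × 14% = 4,620 zł
  7,000 zł × 25% = 1,750 zł
  61,000 zł × 35% = 21,350 zł
  → 27,720 zł
  Less foreign tax credit 4,000 zł → 23,720 zł

23,720 zł > 21,420 zł, so the standard income tax governs.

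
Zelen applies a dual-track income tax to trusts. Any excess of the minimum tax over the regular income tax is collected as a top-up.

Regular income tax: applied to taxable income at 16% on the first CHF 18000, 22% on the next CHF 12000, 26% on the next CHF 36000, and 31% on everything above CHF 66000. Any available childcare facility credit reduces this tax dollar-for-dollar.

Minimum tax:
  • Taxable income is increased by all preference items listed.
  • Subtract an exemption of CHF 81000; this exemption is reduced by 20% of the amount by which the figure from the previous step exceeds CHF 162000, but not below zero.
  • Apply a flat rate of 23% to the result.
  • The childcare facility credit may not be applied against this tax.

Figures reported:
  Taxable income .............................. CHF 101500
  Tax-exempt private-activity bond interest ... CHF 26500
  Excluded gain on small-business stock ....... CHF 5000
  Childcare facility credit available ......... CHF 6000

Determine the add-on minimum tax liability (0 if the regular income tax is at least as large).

CHF 0

Minimum tax:
  Adjusted income: CHF 101500 + CHF 26500 + CHF 5000 = CHF 133000
  Exemption: CHF 133000 ≤ CHF 162000, so full CHF 81000 applies
  Base: CHF 133000 − CHF 81000 = CHF 52000
  CHF 52000 × 23% = CHF 11960

Regular income tax:
  CHF 18000 × 16% = CHF 2880
  CHF 12000 × 22% = CHF 2640
  CHF 36000 × 26% = CHF 9360
  CHF 35500 × 31% = CHF 11005
  → CHF 25885
  Less childcare facility credit CHF 6000 → CHF 19885

CHF 11960 ≤ CHF 19885, so no add-on is due.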